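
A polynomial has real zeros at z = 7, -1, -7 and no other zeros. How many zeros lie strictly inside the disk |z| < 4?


Step 1: Check each root:
  z = 7: |7| = 7 >= 4
  z = -1: |-1| = 1 < 4
  z = -7: |-7| = 7 >= 4
Step 2: Count = 1

1


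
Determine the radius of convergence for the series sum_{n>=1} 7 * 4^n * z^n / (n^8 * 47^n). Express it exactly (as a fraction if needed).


Step 1: General term a_n = 7 * 4^n / (n^8 * 47^n)
Step 2: By the root test, |a_n|^(1/n) = 7^(1/n) * 4 / (n^(8/n) * 47) -> 4/47 as n -> infinity (since 7^(1/n) -> 1 and n^(8/n) -> 1)
Step 3: R = 1/lim|a_n|^(1/n) = 47/4

47/4


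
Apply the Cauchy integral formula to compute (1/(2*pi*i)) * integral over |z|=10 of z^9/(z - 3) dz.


Step 1: f(z) = z^9, a = 3 is inside |z| = 10
Step 2: By Cauchy integral formula: (1/(2pi*i)) * integral = f(a)
Step 3: f(3) = 3^9 = 19683

19683


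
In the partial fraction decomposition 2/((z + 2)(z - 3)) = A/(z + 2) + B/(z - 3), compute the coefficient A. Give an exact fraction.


Step 1: Multiply both sides by (z + 2) and set z = -2
Step 2: A = 2 / (-2 - 3)
Step 3: A = 2 / (-5)
Step 4: A = -2/5

-2/5


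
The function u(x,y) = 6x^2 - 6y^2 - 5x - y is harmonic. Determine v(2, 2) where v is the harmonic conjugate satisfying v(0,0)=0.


Step 1: v_x = -u_y = 12y + 1
Step 2: v_y = u_x = 12x - 5
Step 3: v = 12xy + x - 5y + C
Step 4: v(0,0) = 0 => C = 0
Step 5: v(2, 2) = 40

40


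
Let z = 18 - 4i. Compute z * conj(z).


Step 1: conj(z) = 18 + 4i
Step 2: z * conj(z) = 18^2 + (-4)^2
Step 3: = 324 + 16 = 340

340


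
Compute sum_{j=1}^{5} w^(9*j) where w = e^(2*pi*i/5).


Step 1: The sum sum_{j=1}^{n} w^(k*j) equals n if n | k, else 0.
Step 2: Here n = 5, k = 9
Step 3: Does n divide k? 5 | 9 -> False
Step 4: Sum = 0

0


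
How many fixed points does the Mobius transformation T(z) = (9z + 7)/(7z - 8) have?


Step 1: Fixed points satisfy T(z) = z
Step 2: 7z^2 - 17z - 7 = 0
Step 3: Discriminant = (-17)^2 - 4*7*(-7) = 485
Step 4: Number of fixed points = 2

2


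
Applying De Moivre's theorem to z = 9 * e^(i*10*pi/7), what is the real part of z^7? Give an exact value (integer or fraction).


Step 1: By De Moivre's theorem, z^7 = 9^7 * e^(i*7*10*pi/7) = 4782969 * (cos(10*pi) + i*sin(10*pi))
Step 2: |z|^7 = 9^7 = 4782969
Step 3: Reduce the angle mod 2*pi: 10*pi - 10*pi = 0
Step 4: cos(0) = 1
Step 5: Re(z^7) = 4782969 * 1 = 4782969

4782969


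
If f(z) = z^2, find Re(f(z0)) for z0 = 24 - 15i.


Step 1: z0 = 24 - 15i
Step 2: z0^2 = 24^2 - (-15)^2 - 720i
Step 3: real part = 576 - 225 = 351

351


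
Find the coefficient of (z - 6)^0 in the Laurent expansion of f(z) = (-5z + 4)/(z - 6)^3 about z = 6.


Step 1: Write the numerator in powers of (z - 6): -5z + 4 = -5(z - 6) + (-5*6 + 4) = -5(z - 6) - 26
Step 2: Divide by (z - 6)^3: f(z) = -26(z - 6)^(-3) - 5(z - 6)^(-2)
Step 3: This finite sum is the Laurent series of f about z = 6.
Step 4: Only the powers -3 and -2 appear, so the coefficient of (z - 6)^0 = 0

0


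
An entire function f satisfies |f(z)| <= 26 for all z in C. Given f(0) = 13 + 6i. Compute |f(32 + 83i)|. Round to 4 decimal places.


Step 1: By Liouville's theorem, a bounded entire function is constant.
Step 2: f(z) = f(0) = 13 + 6i for all z.
Step 3: |f(w)| = |13 + 6i| = sqrt(169 + 36)
Step 4: = 14.3178

14.3178


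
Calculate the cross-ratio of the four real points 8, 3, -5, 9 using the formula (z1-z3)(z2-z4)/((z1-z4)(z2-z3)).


Step 1: (z1-z3)(z2-z4) = 13 * (-6) = -78
Step 2: (z1-z4)(z2-z3) = (-1) * 8 = -8
Step 3: Cross-ratio = 78/8 = 39/4

39/4


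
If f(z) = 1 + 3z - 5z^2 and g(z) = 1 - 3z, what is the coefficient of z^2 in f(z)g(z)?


Step 1: z^2 term in f*g comes from: (1)*(0) + (3z)*(-3z) + (-5z^2)*(1)
Step 2: = 0 - 9 - 5
Step 3: = -14

-14


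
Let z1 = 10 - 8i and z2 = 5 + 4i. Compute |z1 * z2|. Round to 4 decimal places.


Step 1: |z1| = sqrt(10^2 + (-8)^2) = sqrt(164)
Step 2: |z2| = sqrt(5^2 + 4^2) = sqrt(41)
Step 3: |z1*z2| = |z1|*|z2| = sqrt(164) * sqrt(41) = sqrt(164 * 41) = sqrt(6724)
Step 4: = 82.0

82.0


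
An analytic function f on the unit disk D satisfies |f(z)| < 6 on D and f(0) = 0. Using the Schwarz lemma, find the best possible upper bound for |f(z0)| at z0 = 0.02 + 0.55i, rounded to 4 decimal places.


Step 1: g = f/6 maps D -> D with g(0) = 0, so by the Schwarz lemma |g(z)| <= |z|, i.e. |f(z)| <= 6|z|; this is sharp (f(z) = 6z).
Step 2: |z0|^2 = 0.02^2 + 0.55^2 = 0.3029
Step 3: |z0| = sqrt(0.3029) = 0.550364
Step 4: Best bound = 6 * |z0| = 6 * 0.550364 = 3.3022

3.3022


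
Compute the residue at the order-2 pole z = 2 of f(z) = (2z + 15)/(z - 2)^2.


Step 1: Pole of order 2 at z = 2
Step 2: Res = lim d/dz [(z - 2)^2 * f(z)] as z -> 2
Step 3: (z - 2)^2 * f(z) = 2z + 15
Step 4: d/dz[2z + 15] = 2

2


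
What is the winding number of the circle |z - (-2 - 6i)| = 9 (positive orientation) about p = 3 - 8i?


Step 1: Center c = (-2, -6), radius = 9
Step 2: |p - c|^2 = 5^2 + (-2)^2 = 29
Step 3: r^2 = 81
Step 4: |p-c| < r so winding number = 1

1


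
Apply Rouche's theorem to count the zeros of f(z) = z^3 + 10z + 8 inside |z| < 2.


Step 1: On |z| = 2 the three terms have sizes |z^3| = 2^3 = 8, |10z| = 10*2 = 20, |8| = 8
Step 2: The dominant term is g(z) = 10z; let h(z) = z^3 + 8 so f = g + h
Step 3: On |z| = 2: |g| = 20 and |h| <= 8 + 8 = 16
Step 4: Since 20 > 16, |h| < |g| on |z| = 2, so by Rouche f has the same number of zeros as g inside |z| < 2
Step 5: g(z) = 10z has 1 zero (at the origin, multiplicity 1) inside |z| < 2. Answer = 1

1


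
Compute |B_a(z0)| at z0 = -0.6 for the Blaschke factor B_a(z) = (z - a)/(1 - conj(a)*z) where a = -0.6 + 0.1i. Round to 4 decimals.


Step 1: Numerator z0 - a = -0.6 - (-0.6 + 0.1i) = 0 - 0.1i
Step 2: Denominator 1 - conj(a)*z0 = 1 - (-0.6 - 0.1i)*(-0.6) = 0.64 - 0.06i
Step 3: |z0 - a|^2 = 0^2 + (-0.1)^2 = 0.01; |1 - conj(a)*z0|^2 = 0.64^2 + (-0.06)^2 = 0.4132
Step 4: |B_a(-0.6)| = sqrt(0.01 / 0.4132) = sqrt(0.024201)
Step 5: = 0.1556

0.1556


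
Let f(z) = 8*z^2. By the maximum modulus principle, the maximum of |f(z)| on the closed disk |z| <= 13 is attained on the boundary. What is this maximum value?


Step 1: On |z| = 13, |f(z)| = 8 * |z|^2 = 8 * 13^2
Step 2: By maximum modulus principle, maximum is on boundary.
Step 3: Maximum = 8 * 169 = 1352

1352


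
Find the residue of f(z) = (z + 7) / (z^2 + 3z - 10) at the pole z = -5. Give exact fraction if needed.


Step 1: Q(z) = z^2 + 3z - 10 = (z + 5)(z - 2)
Step 2: Q'(z) = 2z + 3
Step 3: Q'(-5) = -7, P(-5) = 2
Step 4: Res = P(-5)/Q'(-5) = 2/(-7) = -2/7

-2/7


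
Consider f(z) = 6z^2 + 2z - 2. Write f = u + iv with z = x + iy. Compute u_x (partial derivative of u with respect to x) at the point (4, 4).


Step 1: f(z) = 6(x+iy)^2 + 2(x+iy) - 2
Step 2: u = 6(x^2 - y^2) + 2x - 2
Step 3: u_x = 12x + 2
Step 4: At (4, 4): u_x = 48 + 2 = 50

50


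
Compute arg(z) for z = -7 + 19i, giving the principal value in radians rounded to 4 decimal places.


Step 1: z = -7 + 19i
Step 2: arg(z) = atan2(19, -7)
Step 3: arg(z) = 1.9238

1.9238


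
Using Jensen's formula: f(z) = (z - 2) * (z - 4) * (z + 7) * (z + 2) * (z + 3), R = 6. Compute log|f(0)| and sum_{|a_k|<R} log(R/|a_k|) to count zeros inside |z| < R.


Jensen's formula: (1/2pi)*integral log|f(Re^it)|dt = log|f(0)| + sum_{|a_k|<R} log(R/|a_k|)
Step 1: f(0) = (-2) * (-4) * 7 * 2 * 3 = 336
Step 2: log|f(0)| = log|2| + log|4| + log|-7| + log|-2| + log|-3| = 5.8171
Step 3: Zeros inside |z| < 6: 2, 4, -2, -3
Step 4: Jensen sum = log(6/2) + log(6/4) + log(6/2) + log(6/3) = 3.2958
Step 5: n(R) = number of terms in the Jensen sum = count of zeros inside |z| < 6 = 4

4


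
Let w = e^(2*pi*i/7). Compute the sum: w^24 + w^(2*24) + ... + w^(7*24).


Step 1: The sum sum_{j=1}^{n} w^(k*j) equals n if n | k, else 0.
Step 2: Here n = 7, k = 24
Step 3: Does n divide k? 7 | 24 -> False
Step 4: Sum = 0

0


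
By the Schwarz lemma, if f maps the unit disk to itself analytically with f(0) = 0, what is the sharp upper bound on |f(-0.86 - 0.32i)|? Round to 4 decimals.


Step 1: Schwarz lemma: if f: D -> D is analytic with f(0) = 0, then |f(z)| <= |z| for all z in D, and this is sharp (f(z) = z).
Step 2: |z0|^2 = (-0.86)^2 + (-0.32)^2 = 0.842
Step 3: |z0| = sqrt(0.842) = 0.917606
Step 4: Best bound = |z0| = 0.9176

0.9176


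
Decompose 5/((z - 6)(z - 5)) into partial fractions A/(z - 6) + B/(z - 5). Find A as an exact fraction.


Step 1: Multiply both sides by (z - 6) and set z = 6
Step 2: A = 5 / (6 - 5)
Step 3: A = 5 / 1
Step 4: A = 5

5


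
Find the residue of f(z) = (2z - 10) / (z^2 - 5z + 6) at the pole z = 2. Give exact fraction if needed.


Step 1: Q(z) = z^2 - 5z + 6 = (z - 2)(z - 3)
Step 2: Q'(z) = 2z - 5
Step 3: Q'(2) = -1, P(2) = -6
Step 4: Res = P(2)/Q'(2) = -6/(-1) = 6

6


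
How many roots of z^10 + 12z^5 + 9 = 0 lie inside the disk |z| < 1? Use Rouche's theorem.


Step 1: On |z| = 1 the three terms have sizes |z^10| = 1^10 = 1, |12z^5| = 12*1^5 = 12, |9| = 9
Step 2: The dominant term is g(z) = 12z^5; let h(z) = z^10 + 9 so f = g + h
Step 3: On |z| = 1: |g| = 12 and |h| <= 1 + 9 = 10
Step 4: Since 12 > 10, |h| < |g| on |z| = 1, so by Rouche f has the same number of zeros as g inside |z| < 1
Step 5: g(z) = 12z^5 has 5 zeros (at the origin, multiplicity 5) inside |z| < 1. Answer = 5

5


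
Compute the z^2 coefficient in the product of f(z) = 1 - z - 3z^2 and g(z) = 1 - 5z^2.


Step 1: z^2 term in f*g comes from: (1)*(-5z^2) + (-z)*(0) + (-3z^2)*(1)
Step 2: = -5 + 0 - 3
Step 3: = -8

-8


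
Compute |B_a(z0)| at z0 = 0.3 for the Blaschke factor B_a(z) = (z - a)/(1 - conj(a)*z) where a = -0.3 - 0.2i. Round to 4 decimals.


Step 1: Numerator z0 - a = 0.3 - (-0.3 - 0.2i) = 0.6 + 0.2i
Step 2: Denominator 1 - conj(a)*z0 = 1 - (-0.3 + 0.2i)*0.3 = 1.09 - 0.06i
Step 3: |z0 - a|^2 = 0.6^2 + 0.2^2 = 0.4; |1 - conj(a)*z0|^2 = 1.09^2 + (-0.06)^2 = 1.1917
Step 4: |B_a(0.3)| = sqrt(0.4 / 1.1917) = sqrt(0.335655)
Step 5: = 0.5794

0.5794


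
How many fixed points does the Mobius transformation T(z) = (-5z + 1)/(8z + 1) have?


Step 1: Fixed points satisfy T(z) = z
Step 2: 8z^2 + 6z - 1 = 0
Step 3: Discriminant = 6^2 - 4*8*(-1) = 68
Step 4: Number of fixed points = 2

2


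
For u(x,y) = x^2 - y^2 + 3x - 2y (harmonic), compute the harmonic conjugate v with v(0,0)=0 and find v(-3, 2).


Step 1: v_x = -u_y = 2y + 2
Step 2: v_y = u_x = 2x + 3
Step 3: v = 2xy + 2x + 3y + C
Step 4: v(0,0) = 0 => C = 0
Step 5: v(-3, 2) = -12

-12


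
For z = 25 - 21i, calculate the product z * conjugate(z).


Step 1: conj(z) = 25 + 21i
Step 2: z * conj(z) = 25^2 + (-21)^2
Step 3: = 625 + 441 = 1066

1066


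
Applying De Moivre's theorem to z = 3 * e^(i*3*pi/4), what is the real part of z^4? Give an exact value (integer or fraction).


Step 1: By De Moivre's theorem, z^4 = 3^4 * e^(i*4*3*pi/4) = 81 * (cos(3*pi) + i*sin(3*pi))
Step 2: |z|^4 = 3^4 = 81
Step 3: Reduce the angle mod 2*pi: 3*pi - 2*pi = pi
Step 4: cos(pi) = -1
Step 5: Re(z^4) = 81 * (-1) = -81

-81


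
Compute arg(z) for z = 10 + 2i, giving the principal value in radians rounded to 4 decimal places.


Step 1: z = 10 + 2i
Step 2: arg(z) = atan2(2, 10)
Step 3: arg(z) = 0.1974

0.1974


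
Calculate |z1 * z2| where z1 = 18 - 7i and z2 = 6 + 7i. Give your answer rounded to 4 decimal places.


Step 1: |z1| = sqrt(18^2 + (-7)^2) = sqrt(373)
Step 2: |z2| = sqrt(6^2 + 7^2) = sqrt(85)
Step 3: |z1*z2| = |z1|*|z2| = sqrt(373) * sqrt(85) = sqrt(373 * 85) = sqrt(31705)
Step 4: = 178.059

178.059


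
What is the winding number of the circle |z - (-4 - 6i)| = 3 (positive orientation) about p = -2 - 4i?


Step 1: Center c = (-4, -6), radius = 3
Step 2: |p - c|^2 = 2^2 + 2^2 = 8
Step 3: r^2 = 9
Step 4: |p-c| < r so winding number = 1

1


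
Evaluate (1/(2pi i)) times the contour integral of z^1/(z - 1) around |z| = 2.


Step 1: f(z) = z^1, a = 1 is inside |z| = 2
Step 2: By Cauchy integral formula: (1/(2pi*i)) * integral = f(a)
Step 3: f(1) = 1^1 = 1

1


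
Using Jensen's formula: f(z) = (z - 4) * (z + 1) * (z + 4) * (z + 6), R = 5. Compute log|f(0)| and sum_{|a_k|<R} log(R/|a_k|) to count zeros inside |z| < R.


Jensen's formula: (1/2pi)*integral log|f(Re^it)|dt = log|f(0)| + sum_{|a_k|<R} log(R/|a_k|)
Step 1: f(0) = (-4) * 1 * 4 * 6 = -96
Step 2: log|f(0)| = log|4| + log|-1| + log|-4| + log|-6| = 4.5643
Step 3: Zeros inside |z| < 5: 4, -1, -4
Step 4: Jensen sum = log(5/4) + log(5/1) + log(5/4) = 2.0557
Step 5: n(R) = number of terms in the Jensen sum = count of zeros inside |z| < 5 = 3

3


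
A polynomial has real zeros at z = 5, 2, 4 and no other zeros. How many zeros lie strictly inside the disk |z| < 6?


Step 1: Check each root:
  z = 5: |5| = 5 < 6
  z = 2: |2| = 2 < 6
  z = 4: |4| = 4 < 6
Step 2: Count = 3

3


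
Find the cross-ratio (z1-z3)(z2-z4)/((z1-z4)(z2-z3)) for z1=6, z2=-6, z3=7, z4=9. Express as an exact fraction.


Step 1: (z1-z3)(z2-z4) = (-1) * (-15) = 15
Step 2: (z1-z4)(z2-z3) = (-3) * (-13) = 39
Step 3: Cross-ratio = 15/39 = 5/13

5/13


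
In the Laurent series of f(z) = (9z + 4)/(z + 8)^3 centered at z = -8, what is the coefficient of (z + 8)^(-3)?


Step 1: Write the numerator in powers of (z + 8): 9z + 4 = 9(z + 8) + (9*(-8) + 4) = 9(z + 8) - 68
Step 2: Divide by (z + 8)^3: f(z) = -68(z + 8)^(-3) + 9(z + 8)^(-2)
Step 3: This finite sum is the Laurent series of f about z = -8.
Step 4: Coefficient of (z + 8)^(-3) = 9*(-8) + 4 = -68

-68


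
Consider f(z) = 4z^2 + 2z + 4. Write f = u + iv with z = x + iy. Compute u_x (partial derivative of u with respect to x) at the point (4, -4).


Step 1: f(z) = 4(x+iy)^2 + 2(x+iy) + 4
Step 2: u = 4(x^2 - y^2) + 2x + 4
Step 3: u_x = 8x + 2
Step 4: At (4, -4): u_x = 32 + 2 = 34

34


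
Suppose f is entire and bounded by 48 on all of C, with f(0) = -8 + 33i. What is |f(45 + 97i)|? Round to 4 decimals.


Step 1: By Liouville's theorem, a bounded entire function is constant.
Step 2: f(z) = f(0) = -8 + 33i for all z.
Step 3: |f(w)| = |-8 + 33i| = sqrt(64 + 1089)
Step 4: = 33.9559

33.9559


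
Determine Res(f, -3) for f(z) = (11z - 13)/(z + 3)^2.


Step 1: Pole of order 2 at z = -3
Step 2: Res = lim d/dz [(z + 3)^2 * f(z)] as z -> -3
Step 3: (z + 3)^2 * f(z) = 11z - 13
Step 4: d/dz[11z - 13] = 11

11


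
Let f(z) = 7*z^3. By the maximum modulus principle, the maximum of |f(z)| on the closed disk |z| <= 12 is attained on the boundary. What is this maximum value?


Step 1: On |z| = 12, |f(z)| = 7 * |z|^3 = 7 * 12^3
Step 2: By maximum modulus principle, maximum is on boundary.
Step 3: Maximum = 7 * 1728 = 12096

12096


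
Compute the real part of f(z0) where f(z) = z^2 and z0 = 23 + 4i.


Step 1: z0 = 23 + 4i
Step 2: z0^2 = 23^2 - 4^2 + 184i
Step 3: real part = 529 - 16 = 513

513


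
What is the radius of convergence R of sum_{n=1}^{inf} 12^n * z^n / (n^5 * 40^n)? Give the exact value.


Step 1: General term a_n = 12^n / (n^5 * 40^n)
Step 2: By the root test, |a_n|^(1/n) = 12 / (n^(5/n) * 40) -> 12/40 as n -> infinity (since n^(5/n) -> 1)
Step 3: R = 1/lim|a_n|^(1/n) = 40/12 = 10/3

10/3


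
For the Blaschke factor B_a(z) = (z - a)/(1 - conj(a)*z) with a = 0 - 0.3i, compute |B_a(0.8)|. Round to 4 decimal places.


Step 1: Numerator z0 - a = 0.8 - (0 - 0.3i) = 0.8 + 0.3i
Step 2: Denominator 1 - conj(a)*z0 = 1 - (0 + 0.3i)*0.8 = 1 - 0.24i
Step 3: |z0 - a|^2 = 0.8^2 + 0.3^2 = 0.73; |1 - conj(a)*z0|^2 = 1^2 + (-0.24)^2 = 1.0576
Step 4: |B_a(0.8)| = sqrt(0.73 / 1.0576) = sqrt(0.690242)
Step 5: = 0.8308

0.8308


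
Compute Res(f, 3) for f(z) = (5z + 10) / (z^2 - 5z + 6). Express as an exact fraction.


Step 1: Q(z) = z^2 - 5z + 6 = (z - 3)(z - 2)
Step 2: Q'(z) = 2z - 5
Step 3: Q'(3) = 1, P(3) = 25
Step 4: Res = P(3)/Q'(3) = 25/1 = 25

25


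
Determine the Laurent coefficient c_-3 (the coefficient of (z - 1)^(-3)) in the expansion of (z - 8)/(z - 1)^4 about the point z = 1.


Step 1: Write the numerator in powers of (z - 1): z - 8 = (z - 1) + (1*1 - 8) = (z - 1) - 7
Step 2: Divide by (z - 1)^4: f(z) = -7(z - 1)^(-4) + (z - 1)^(-3)
Step 3: This finite sum is the Laurent series of f about z = 1.
Step 4: Coefficient of (z - 1)^(-3) = coefficient of (z - 1) in the re-centred numerator = 1

1


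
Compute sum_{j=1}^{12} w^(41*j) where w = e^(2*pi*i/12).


Step 1: The sum sum_{j=1}^{n} w^(k*j) equals n if n | k, else 0.
Step 2: Here n = 12, k = 41
Step 3: Does n divide k? 12 | 41 -> False
Step 4: Sum = 0

0


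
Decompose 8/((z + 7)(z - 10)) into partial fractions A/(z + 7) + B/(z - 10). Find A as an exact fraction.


Step 1: Multiply both sides by (z + 7) and set z = -7
Step 2: A = 8 / (-7 - 10)
Step 3: A = 8 / (-17)
Step 4: A = -8/17

-8/17


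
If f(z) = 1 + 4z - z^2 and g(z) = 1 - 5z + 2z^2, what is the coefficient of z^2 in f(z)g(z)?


Step 1: z^2 term in f*g comes from: (1)*(2z^2) + (4z)*(-5z) + (-z^2)*(1)
Step 2: = 2 - 20 - 1
Step 3: = -19

-19


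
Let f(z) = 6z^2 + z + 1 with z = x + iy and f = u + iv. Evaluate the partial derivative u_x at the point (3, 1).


Step 1: f(z) = 6(x+iy)^2 + (x+iy) + 1
Step 2: u = 6(x^2 - y^2) + x + 1
Step 3: u_x = 12x + 1
Step 4: At (3, 1): u_x = 36 + 1 = 37

37


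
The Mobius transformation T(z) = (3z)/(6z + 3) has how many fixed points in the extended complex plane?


Step 1: Fixed points satisfy T(z) = z
Step 2: 6z^2 = 0
Step 3: Discriminant = 0^2 - 4*6*0 = 0
Step 4: Number of fixed points = 1

1


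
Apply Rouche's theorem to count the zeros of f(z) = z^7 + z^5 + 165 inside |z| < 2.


Step 1: On |z| = 2 the three terms have sizes |z^7| = 2^7 = 128, |z^5| = 2^5 = 32, |165| = 165
Step 2: The dominant term is g(z) = 165; let h(z) = z^7 + z^5 so f = g + h
Step 3: On |z| = 2: |g| = 165 and |h| <= 128 + 32 = 160
Step 4: Since 165 > 160, |h| < |g| on |z| = 2, so by Rouche f has the same number of zeros as g inside |z| < 2
Step 5: g(z) = 165 is a nonzero constant with no zeros inside |z| < 2. Answer = 0

0


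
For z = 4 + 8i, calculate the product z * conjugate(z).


Step 1: conj(z) = 4 - 8i
Step 2: z * conj(z) = 4^2 + 8^2
Step 3: = 16 + 64 = 80

80


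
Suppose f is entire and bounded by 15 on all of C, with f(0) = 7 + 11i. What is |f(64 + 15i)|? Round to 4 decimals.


Step 1: By Liouville's theorem, a bounded entire function is constant.
Step 2: f(z) = f(0) = 7 + 11i for all z.
Step 3: |f(w)| = |7 + 11i| = sqrt(49 + 121)
Step 4: = 13.0384

13.0384


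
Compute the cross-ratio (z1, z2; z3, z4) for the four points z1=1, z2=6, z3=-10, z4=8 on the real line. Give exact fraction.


Step 1: (z1-z3)(z2-z4) = 11 * (-2) = -22
Step 2: (z1-z4)(z2-z3) = (-7) * 16 = -112
Step 3: Cross-ratio = 22/112 = 11/56

11/56


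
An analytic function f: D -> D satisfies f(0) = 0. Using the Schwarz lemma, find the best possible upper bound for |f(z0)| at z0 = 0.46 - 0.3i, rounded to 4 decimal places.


Step 1: Schwarz lemma: if f: D -> D is analytic with f(0) = 0, then |f(z)| <= |z| for all z in D, and this is sharp (f(z) = z).
Step 2: |z0|^2 = 0.46^2 + (-0.3)^2 = 0.3016
Step 3: |z0| = sqrt(0.3016) = 0.549181
Step 4: Best bound = |z0| = 0.5492

0.5492


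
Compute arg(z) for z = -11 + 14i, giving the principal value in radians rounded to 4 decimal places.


Step 1: z = -11 + 14i
Step 2: arg(z) = atan2(14, -11)
Step 3: arg(z) = 2.2368

2.2368


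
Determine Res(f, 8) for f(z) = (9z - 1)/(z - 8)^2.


Step 1: Pole of order 2 at z = 8
Step 2: Res = lim d/dz [(z - 8)^2 * f(z)] as z -> 8
Step 3: (z - 8)^2 * f(z) = 9z - 1
Step 4: d/dz[9z - 1] = 9

9


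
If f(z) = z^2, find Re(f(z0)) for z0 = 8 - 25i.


Step 1: z0 = 8 - 25i
Step 2: z0^2 = 8^2 - (-25)^2 - 400i
Step 3: real part = 64 - 625 = -561

-561


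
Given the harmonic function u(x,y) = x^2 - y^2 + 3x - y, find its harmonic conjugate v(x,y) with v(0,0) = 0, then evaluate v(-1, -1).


Step 1: v_x = -u_y = 2y + 1
Step 2: v_y = u_x = 2x + 3
Step 3: v = 2xy + x + 3y + C
Step 4: v(0,0) = 0 => C = 0
Step 5: v(-1, -1) = -2

-2


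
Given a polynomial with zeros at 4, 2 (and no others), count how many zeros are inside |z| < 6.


Step 1: Check each root:
  z = 4: |4| = 4 < 6
  z = 2: |2| = 2 < 6
Step 2: Count = 2

2


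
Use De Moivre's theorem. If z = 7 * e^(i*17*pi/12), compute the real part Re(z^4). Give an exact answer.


Step 1: By De Moivre's theorem, z^4 = 7^4 * e^(i*4*17*pi/12) = 2401 * (cos(17*pi/3) + i*sin(17*pi/3))
Step 2: |z|^4 = 7^4 = 2401
Step 3: Reduce the angle mod 2*pi: 17*pi/3 - 4*pi = 5*pi/3
Step 4: cos(5*pi/3) = 1/2
Step 5: Re(z^4) = 2401 * 1/2 = 2401/2

2401/2


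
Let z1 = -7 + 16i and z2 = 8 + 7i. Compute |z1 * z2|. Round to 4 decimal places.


Step 1: |z1| = sqrt((-7)^2 + 16^2) = sqrt(305)
Step 2: |z2| = sqrt(8^2 + 7^2) = sqrt(113)
Step 3: |z1*z2| = |z1|*|z2| = sqrt(305) * sqrt(113) = sqrt(305 * 113) = sqrt(34465)
Step 4: = 185.6475

185.6475


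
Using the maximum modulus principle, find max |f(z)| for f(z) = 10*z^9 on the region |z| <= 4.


Step 1: On |z| = 4, |f(z)| = 10 * |z|^9 = 10 * 4^9
Step 2: By maximum modulus principle, maximum is on boundary.
Step 3: Maximum = 10 * 262144 = 2621440

2621440


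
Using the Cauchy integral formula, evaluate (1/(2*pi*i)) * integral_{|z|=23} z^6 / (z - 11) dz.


Step 1: f(z) = z^6, a = 11 is inside |z| = 23
Step 2: By Cauchy integral formula: (1/(2pi*i)) * integral = f(a)
Step 3: f(11) = 11^6 = 1771561

1771561


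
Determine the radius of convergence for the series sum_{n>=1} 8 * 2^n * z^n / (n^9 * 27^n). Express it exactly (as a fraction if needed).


Step 1: General term a_n = 8 * 2^n / (n^9 * 27^n)
Step 2: By the root test, |a_n|^(1/n) = 8^(1/n) * 2 / (n^(9/n) * 27) -> 2/27 as n -> infinity (since 8^(1/n) -> 1 and n^(9/n) -> 1)
Step 3: R = 1/lim|a_n|^(1/n) = 27/2

27/2


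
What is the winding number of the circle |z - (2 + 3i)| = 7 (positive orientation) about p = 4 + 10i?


Step 1: Center c = (2, 3), radius = 7
Step 2: |p - c|^2 = 2^2 + 7^2 = 53
Step 3: r^2 = 49
Step 4: |p-c| > r so winding number = 0

0


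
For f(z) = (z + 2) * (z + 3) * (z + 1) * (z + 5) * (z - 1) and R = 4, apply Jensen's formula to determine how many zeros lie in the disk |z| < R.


Jensen's formula: (1/2pi)*integral log|f(Re^it)|dt = log|f(0)| + sum_{|a_k|<R} log(R/|a_k|)
Step 1: f(0) = 2 * 3 * 1 * 5 * (-1) = -30
Step 2: log|f(0)| = log|-2| + log|-3| + log|-1| + log|-5| + log|1| = 3.4012
Step 3: Zeros inside |z| < 4: -2, -3, -1, 1
Step 4: Jensen sum = log(4/2) + log(4/3) + log(4/1) + log(4/1) = 3.7534
Step 5: n(R) = number of terms in the Jensen sum = count of zeros inside |z| < 4 = 4

4


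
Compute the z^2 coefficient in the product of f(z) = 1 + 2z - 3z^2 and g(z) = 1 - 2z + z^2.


Step 1: z^2 term in f*g comes from: (1)*(z^2) + (2z)*(-2z) + (-3z^2)*(1)
Step 2: = 1 - 4 - 3
Step 3: = -6

-6


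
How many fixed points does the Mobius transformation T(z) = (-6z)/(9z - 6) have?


Step 1: Fixed points satisfy T(z) = z
Step 2: 9z^2 = 0
Step 3: Discriminant = 0^2 - 4*9*0 = 0
Step 4: Number of fixed points = 1

1


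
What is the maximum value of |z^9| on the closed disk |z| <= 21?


Step 1: On |z| = 21, |f(z)| = |z|^9 = 21^9
Step 2: By maximum modulus principle, maximum is on boundary.
Step 3: Maximum = 794280046581 = 794280046581

794280046581


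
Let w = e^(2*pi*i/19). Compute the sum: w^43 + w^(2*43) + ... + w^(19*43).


Step 1: The sum sum_{j=1}^{n} w^(k*j) equals n if n | k, else 0.
Step 2: Here n = 19, k = 43
Step 3: Does n divide k? 19 | 43 -> False
Step 4: Sum = 0

0


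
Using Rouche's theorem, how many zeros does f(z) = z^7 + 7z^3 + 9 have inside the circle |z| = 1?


Step 1: On |z| = 1 the three terms have sizes |z^7| = 1^7 = 1, |7z^3| = 7*1^3 = 7, |9| = 9
Step 2: The dominant term is g(z) = 9; let h(z) = z^7 + 7z^3 so f = g + h
Step 3: On |z| = 1: |g| = 9 and |h| <= 1 + 7 = 8
Step 4: Since 9 > 8, |h| < |g| on |z| = 1, so by Rouche f has the same number of zeros as g inside |z| < 1
Step 5: g(z) = 9 is a nonzero constant with no zeros inside |z| < 1. Answer = 0

0


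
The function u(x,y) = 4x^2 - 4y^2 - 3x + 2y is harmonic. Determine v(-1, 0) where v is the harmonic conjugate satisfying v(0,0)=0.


Step 1: v_x = -u_y = 8y - 2
Step 2: v_y = u_x = 8x - 3
Step 3: v = 8xy - 2x - 3y + C
Step 4: v(0,0) = 0 => C = 0
Step 5: v(-1, 0) = 2

2


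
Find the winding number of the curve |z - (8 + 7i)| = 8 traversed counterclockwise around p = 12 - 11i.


Step 1: Center c = (8, 7), radius = 8
Step 2: |p - c|^2 = 4^2 + (-18)^2 = 340
Step 3: r^2 = 64
Step 4: |p-c| > r so winding number = 0

0


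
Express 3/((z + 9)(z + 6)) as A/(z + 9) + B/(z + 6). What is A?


Step 1: Multiply both sides by (z + 9) and set z = -9
Step 2: A = 3 / (-9 + 6)
Step 3: A = 3 / (-3)
Step 4: A = -1

-1


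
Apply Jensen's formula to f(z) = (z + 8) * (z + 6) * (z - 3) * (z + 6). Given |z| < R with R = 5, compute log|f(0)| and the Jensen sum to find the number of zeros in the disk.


Jensen's formula: (1/2pi)*integral log|f(Re^it)|dt = log|f(0)| + sum_{|a_k|<R} log(R/|a_k|)
Step 1: f(0) = 8 * 6 * (-3) * 6 = -864
Step 2: log|f(0)| = log|-8| + log|-6| + log|3| + log|-6| = 6.7616
Step 3: Zeros inside |z| < 5: 3
Step 4: Jensen sum = log(5/3) = 0.5108
Step 5: n(R) = number of terms in the Jensen sum = count of zeros inside |z| < 5 = 1

1


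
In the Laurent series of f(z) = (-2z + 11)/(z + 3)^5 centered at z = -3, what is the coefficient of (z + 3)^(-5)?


Step 1: Write the numerator in powers of (z + 3): -2z + 11 = -2(z + 3) + (-2*(-3) + 11) = -2(z + 3) + 17
Step 2: Divide by (z + 3)^5: f(z) = 17(z + 3)^(-5) - 2(z + 3)^(-4)
Step 3: This finite sum is the Laurent series of f about z = -3.
Step 4: Coefficient of (z + 3)^(-5) = -2*(-3) + 11 = 17

17


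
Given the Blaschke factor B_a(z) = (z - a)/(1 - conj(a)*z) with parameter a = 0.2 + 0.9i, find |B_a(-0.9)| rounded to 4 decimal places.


Step 1: Numerator z0 - a = -0.9 - (0.2 + 0.9i) = -1.1 - 0.9i
Step 2: Denominator 1 - conj(a)*z0 = 1 - (0.2 - 0.9i)*(-0.9) = 1.18 - 0.81i
Step 3: |z0 - a|^2 = (-1.1)^2 + (-0.9)^2 = 2.02; |1 - conj(a)*z0|^2 = 1.18^2 + (-0.81)^2 = 2.0485
Step 4: |B_a(-0.9)| = sqrt(2.02 / 2.0485) = sqrt(0.986087)
Step 5: = 0.993

0.993


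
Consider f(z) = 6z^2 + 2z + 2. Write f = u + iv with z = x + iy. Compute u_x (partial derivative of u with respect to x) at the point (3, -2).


Step 1: f(z) = 6(x+iy)^2 + 2(x+iy) + 2
Step 2: u = 6(x^2 - y^2) + 2x + 2
Step 3: u_x = 12x + 2
Step 4: At (3, -2): u_x = 36 + 2 = 38

38


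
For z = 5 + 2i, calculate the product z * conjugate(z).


Step 1: conj(z) = 5 - 2i
Step 2: z * conj(z) = 5^2 + 2^2
Step 3: = 25 + 4 = 29

29


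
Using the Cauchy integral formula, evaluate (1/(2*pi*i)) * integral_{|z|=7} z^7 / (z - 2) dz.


Step 1: f(z) = z^7, a = 2 is inside |z| = 7
Step 2: By Cauchy integral formula: (1/(2pi*i)) * integral = f(a)
Step 3: f(2) = 2^7 = 128

128


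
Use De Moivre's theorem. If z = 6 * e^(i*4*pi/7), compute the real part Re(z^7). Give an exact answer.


Step 1: By De Moivre's theorem, z^7 = 6^7 * e^(i*7*4*pi/7) = 279936 * (cos(4*pi) + i*sin(4*pi))
Step 2: |z|^7 = 6^7 = 279936
Step 3: Reduce the angle mod 2*pi: 4*pi - 4*pi = 0
Step 4: cos(0) = 1
Step 5: Re(z^7) = 279936 * 1 = 279936

279936


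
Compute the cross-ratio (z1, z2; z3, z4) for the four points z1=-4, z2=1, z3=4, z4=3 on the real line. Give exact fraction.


Step 1: (z1-z3)(z2-z4) = (-8) * (-2) = 16
Step 2: (z1-z4)(z2-z3) = (-7) * (-3) = 21
Step 3: Cross-ratio = 16/21 = 16/21

16/21


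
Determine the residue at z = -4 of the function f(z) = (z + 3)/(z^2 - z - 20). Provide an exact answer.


Step 1: Q(z) = z^2 - z - 20 = (z + 4)(z - 5)
Step 2: Q'(z) = 2z - 1
Step 3: Q'(-4) = -9, P(-4) = -1
Step 4: Res = P(-4)/Q'(-4) = -1/(-9) = 1/9

1/9


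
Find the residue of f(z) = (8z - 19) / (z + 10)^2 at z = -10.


Step 1: Pole of order 2 at z = -10
Step 2: Res = lim d/dz [(z + 10)^2 * f(z)] as z -> -10
Step 3: (z + 10)^2 * f(z) = 8z - 19
Step 4: d/dz[8z - 19] = 8

8


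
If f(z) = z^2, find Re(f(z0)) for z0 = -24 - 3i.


Step 1: z0 = -24 - 3i
Step 2: z0^2 = (-24)^2 - (-3)^2 + 144i
Step 3: real part = 576 - 9 = 567

567


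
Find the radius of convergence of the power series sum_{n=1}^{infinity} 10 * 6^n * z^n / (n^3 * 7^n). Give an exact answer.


Step 1: General term a_n = 10 * 6^n / (n^3 * 7^n)
Step 2: By the root test, |a_n|^(1/n) = 10^(1/n) * 6 / (n^(3/n) * 7) -> 6/7 as n -> infinity (since 10^(1/n) -> 1 and n^(3/n) -> 1)
Step 3: R = 1/lim|a_n|^(1/n) = 7/6

7/6


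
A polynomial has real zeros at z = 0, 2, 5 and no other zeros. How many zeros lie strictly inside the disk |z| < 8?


Step 1: Check each root:
  z = 0: |0| = 0 < 8
  z = 2: |2| = 2 < 8
  z = 5: |5| = 5 < 8
Step 2: Count = 3

3


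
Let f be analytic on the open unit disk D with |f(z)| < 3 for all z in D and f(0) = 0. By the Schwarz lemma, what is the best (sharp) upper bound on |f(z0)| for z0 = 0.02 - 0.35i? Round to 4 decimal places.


Step 1: g = f/3 maps D -> D with g(0) = 0, so by the Schwarz lemma |g(z)| <= |z|, i.e. |f(z)| <= 3|z|; this is sharp (f(z) = 3z).
Step 2: |z0|^2 = 0.02^2 + (-0.35)^2 = 0.1229
Step 3: |z0| = sqrt(0.1229) = 0.350571
Step 4: Best bound = 3 * |z0| = 3 * 0.350571 = 1.0517

1.0517


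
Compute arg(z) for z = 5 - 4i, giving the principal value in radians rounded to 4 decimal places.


Step 1: z = 5 - 4i
Step 2: arg(z) = atan2(-4, 5)
Step 3: arg(z) = -0.6747

-0.6747


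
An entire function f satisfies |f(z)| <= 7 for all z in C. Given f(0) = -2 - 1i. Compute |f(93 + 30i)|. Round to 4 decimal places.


Step 1: By Liouville's theorem, a bounded entire function is constant.
Step 2: f(z) = f(0) = -2 - 1i for all z.
Step 3: |f(w)| = |-2 - 1i| = sqrt(4 + 1)
Step 4: = 2.2361

2.2361


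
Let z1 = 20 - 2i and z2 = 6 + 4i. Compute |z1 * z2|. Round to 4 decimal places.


Step 1: |z1| = sqrt(20^2 + (-2)^2) = sqrt(404)
Step 2: |z2| = sqrt(6^2 + 4^2) = sqrt(52)
Step 3: |z1*z2| = |z1|*|z2| = sqrt(404) * sqrt(52) = sqrt(404 * 52) = sqrt(21008)
Step 4: = 144.9414

144.9414


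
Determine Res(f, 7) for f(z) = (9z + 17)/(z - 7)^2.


Step 1: Pole of order 2 at z = 7
Step 2: Res = lim d/dz [(z - 7)^2 * f(z)] as z -> 7
Step 3: (z - 7)^2 * f(z) = 9z + 17
Step 4: d/dz[9z + 17] = 9

9


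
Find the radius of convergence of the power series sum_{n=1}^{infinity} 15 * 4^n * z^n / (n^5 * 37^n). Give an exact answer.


Step 1: General term a_n = 15 * 4^n / (n^5 * 37^n)
Step 2: By the root test, |a_n|^(1/n) = 15^(1/n) * 4 / (n^(5/n) * 37) -> 4/37 as n -> infinity (since 15^(1/n) -> 1 and n^(5/n) -> 1)
Step 3: R = 1/lim|a_n|^(1/n) = 37/4

37/4


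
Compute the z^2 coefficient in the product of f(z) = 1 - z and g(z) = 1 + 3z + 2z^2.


Step 1: z^2 term in f*g comes from: (1)*(2z^2) + (-z)*(3z) + (0)*(1)
Step 2: = 2 - 3 + 0
Step 3: = -1

-1


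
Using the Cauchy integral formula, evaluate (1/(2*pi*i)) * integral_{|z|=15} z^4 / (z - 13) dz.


Step 1: f(z) = z^4, a = 13 is inside |z| = 15
Step 2: By Cauchy integral formula: (1/(2pi*i)) * integral = f(a)
Step 3: f(13) = 13^4 = 28561

28561


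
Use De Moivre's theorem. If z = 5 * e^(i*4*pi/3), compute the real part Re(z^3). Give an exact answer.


Step 1: By De Moivre's theorem, z^3 = 5^3 * e^(i*3*4*pi/3) = 125 * (cos(4*pi) + i*sin(4*pi))
Step 2: |z|^3 = 5^3 = 125
Step 3: Reduce the angle mod 2*pi: 4*pi - 4*pi = 0
Step 4: cos(0) = 1
Step 5: Re(z^3) = 125 * 1 = 125

125


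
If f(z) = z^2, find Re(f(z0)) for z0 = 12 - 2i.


Step 1: z0 = 12 - 2i
Step 2: z0^2 = 12^2 - (-2)^2 - 48i
Step 3: real part = 144 - 4 = 140

140


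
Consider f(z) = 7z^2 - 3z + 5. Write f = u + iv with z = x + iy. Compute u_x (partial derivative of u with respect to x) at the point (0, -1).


Step 1: f(z) = 7(x+iy)^2 - 3(x+iy) + 5
Step 2: u = 7(x^2 - y^2) - 3x + 5
Step 3: u_x = 14x - 3
Step 4: At (0, -1): u_x = 0 - 3 = -3

-3


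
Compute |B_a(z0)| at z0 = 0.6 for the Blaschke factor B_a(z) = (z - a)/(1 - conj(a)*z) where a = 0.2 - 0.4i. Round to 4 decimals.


Step 1: Numerator z0 - a = 0.6 - (0.2 - 0.4i) = 0.4 + 0.4i
Step 2: Denominator 1 - conj(a)*z0 = 1 - (0.2 + 0.4i)*0.6 = 0.88 - 0.24i
Step 3: |z0 - a|^2 = 0.4^2 + 0.4^2 = 0.32; |1 - conj(a)*z0|^2 = 0.88^2 + (-0.24)^2 = 0.832
Step 4: |B_a(0.6)| = sqrt(0.32 / 0.832) = sqrt(0.384615)
Step 5: = 0.6202

0.6202


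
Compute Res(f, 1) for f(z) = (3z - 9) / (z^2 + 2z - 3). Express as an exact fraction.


Step 1: Q(z) = z^2 + 2z - 3 = (z - 1)(z + 3)
Step 2: Q'(z) = 2z + 2
Step 3: Q'(1) = 4, P(1) = -6
Step 4: Res = P(1)/Q'(1) = -6/4 = -3/2

-3/2


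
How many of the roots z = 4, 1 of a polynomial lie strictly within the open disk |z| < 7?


Step 1: Check each root:
  z = 4: |4| = 4 < 7
  z = 1: |1| = 1 < 7
Step 2: Count = 2

2


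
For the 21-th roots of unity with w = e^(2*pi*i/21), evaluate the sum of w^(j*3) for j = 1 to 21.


Step 1: The sum sum_{j=1}^{n} w^(k*j) equals n if n | k, else 0.
Step 2: Here n = 21, k = 3
Step 3: Does n divide k? 21 | 3 -> False
Step 4: Sum = 0

0


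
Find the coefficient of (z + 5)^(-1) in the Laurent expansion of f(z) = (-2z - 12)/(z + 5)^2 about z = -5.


Step 1: Write the numerator in powers of (z + 5): -2z - 12 = -2(z + 5) + (-2*(-5) - 12) = -2(z + 5) - 2
Step 2: Divide by (z + 5)^2: f(z) = -2(z + 5)^(-2) - 2(z + 5)^(-1)
Step 3: This finite sum is the Laurent series of f about z = -5.
Step 4: Coefficient of (z + 5)^(-1) = coefficient of (z + 5) in the re-centred numerator = -2

-2


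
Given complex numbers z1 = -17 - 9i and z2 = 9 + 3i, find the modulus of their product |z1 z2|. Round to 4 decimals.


Step 1: |z1| = sqrt((-17)^2 + (-9)^2) = sqrt(370)
Step 2: |z2| = sqrt(9^2 + 3^2) = sqrt(90)
Step 3: |z1*z2| = |z1|*|z2| = sqrt(370) * sqrt(90) = sqrt(370 * 90) = sqrt(33300)
Step 4: = 182.4829

182.4829


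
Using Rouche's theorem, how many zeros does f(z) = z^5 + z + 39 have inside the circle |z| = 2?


Step 1: On |z| = 2 the three terms have sizes |z^5| = 2^5 = 32, |z| = 2, |39| = 39
Step 2: The dominant term is g(z) = 39; let h(z) = z^5 + z so f = g + h
Step 3: On |z| = 2: |g| = 39 and |h| <= 32 + 2 = 34
Step 4: Since 39 > 34, |h| < |g| on |z| = 2, so by Rouche f has the same number of zeros as g inside |z| < 2
Step 5: g(z) = 39 is a nonzero constant with no zeros inside |z| < 2. Answer = 0

0


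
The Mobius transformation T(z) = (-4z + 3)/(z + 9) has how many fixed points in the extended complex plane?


Step 1: Fixed points satisfy T(z) = z
Step 2: z^2 + 13z - 3 = 0
Step 3: Discriminant = 13^2 - 4*1*(-3) = 181
Step 4: Number of fixed points = 2

2


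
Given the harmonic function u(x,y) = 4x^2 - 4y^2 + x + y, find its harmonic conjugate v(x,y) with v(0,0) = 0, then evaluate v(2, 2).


Step 1: v_x = -u_y = 8y - 1
Step 2: v_y = u_x = 8x + 1
Step 3: v = 8xy - x + y + C
Step 4: v(0,0) = 0 => C = 0
Step 5: v(2, 2) = 32

32


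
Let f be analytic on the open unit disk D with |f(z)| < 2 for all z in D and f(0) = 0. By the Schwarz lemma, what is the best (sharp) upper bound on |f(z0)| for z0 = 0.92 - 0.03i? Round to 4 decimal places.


Step 1: g = f/2 maps D -> D with g(0) = 0, so by the Schwarz lemma |g(z)| <= |z|, i.e. |f(z)| <= 2|z|; this is sharp (f(z) = 2z).
Step 2: |z0|^2 = 0.92^2 + (-0.03)^2 = 0.8473
Step 3: |z0| = sqrt(0.8473) = 0.920489
Step 4: Best bound = 2 * |z0| = 2 * 0.920489 = 1.841

1.841


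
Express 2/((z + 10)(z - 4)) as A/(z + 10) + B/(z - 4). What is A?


Step 1: Multiply both sides by (z + 10) and set z = -10
Step 2: A = 2 / (-10 - 4)
Step 3: A = 2 / (-14)
Step 4: A = -1/7

-1/7


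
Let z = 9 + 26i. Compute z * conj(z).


Step 1: conj(z) = 9 - 26i
Step 2: z * conj(z) = 9^2 + 26^2
Step 3: = 81 + 676 = 757

757


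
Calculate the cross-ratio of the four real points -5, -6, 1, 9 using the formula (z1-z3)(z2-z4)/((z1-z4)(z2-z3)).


Step 1: (z1-z3)(z2-z4) = (-6) * (-15) = 90
Step 2: (z1-z4)(z2-z3) = (-14) * (-7) = 98
Step 3: Cross-ratio = 90/98 = 45/49

45/49


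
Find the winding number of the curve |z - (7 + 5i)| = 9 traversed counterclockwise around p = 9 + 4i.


Step 1: Center c = (7, 5), radius = 9
Step 2: |p - c|^2 = 2^2 + (-1)^2 = 5
Step 3: r^2 = 81
Step 4: |p-c| < r so winding number = 1

1


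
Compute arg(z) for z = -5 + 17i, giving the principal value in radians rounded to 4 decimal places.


Step 1: z = -5 + 17i
Step 2: arg(z) = atan2(17, -5)
Step 3: arg(z) = 1.8568

1.8568


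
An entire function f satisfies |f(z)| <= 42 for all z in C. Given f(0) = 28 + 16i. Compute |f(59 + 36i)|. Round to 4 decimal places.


Step 1: By Liouville's theorem, a bounded entire function is constant.
Step 2: f(z) = f(0) = 28 + 16i for all z.
Step 3: |f(w)| = |28 + 16i| = sqrt(784 + 256)
Step 4: = 32.249

32.249


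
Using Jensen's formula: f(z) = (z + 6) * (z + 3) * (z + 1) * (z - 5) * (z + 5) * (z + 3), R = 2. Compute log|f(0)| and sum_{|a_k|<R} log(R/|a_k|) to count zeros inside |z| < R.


Jensen's formula: (1/2pi)*integral log|f(Re^it)|dt = log|f(0)| + sum_{|a_k|<R} log(R/|a_k|)
Step 1: f(0) = 6 * 3 * 1 * (-5) * 5 * 3 = -1350
Step 2: log|f(0)| = log|-6| + log|-3| + log|-1| + log|5| + log|-5| + log|-3| = 7.2079
Step 3: Zeros inside |z| < 2: -1
Step 4: Jensen sum = log(2/1) = 0.6931
Step 5: n(R) = number of terms in the Jensen sum = count of zeros inside |z| < 2 = 1

1


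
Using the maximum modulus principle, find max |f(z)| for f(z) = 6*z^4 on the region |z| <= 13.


Step 1: On |z| = 13, |f(z)| = 6 * |z|^4 = 6 * 13^4
Step 2: By maximum modulus principle, maximum is on boundary.
Step 3: Maximum = 6 * 28561 = 171366

171366


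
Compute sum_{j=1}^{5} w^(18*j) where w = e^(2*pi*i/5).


Step 1: The sum sum_{j=1}^{n} w^(k*j) equals n if n | k, else 0.
Step 2: Here n = 5, k = 18
Step 3: Does n divide k? 5 | 18 -> False
Step 4: Sum = 0

0


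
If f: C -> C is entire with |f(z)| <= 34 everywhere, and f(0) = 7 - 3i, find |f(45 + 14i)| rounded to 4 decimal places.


Step 1: By Liouville's theorem, a bounded entire function is constant.
Step 2: f(z) = f(0) = 7 - 3i for all z.
Step 3: |f(w)| = |7 - 3i| = sqrt(49 + 9)
Step 4: = 7.6158

7.6158


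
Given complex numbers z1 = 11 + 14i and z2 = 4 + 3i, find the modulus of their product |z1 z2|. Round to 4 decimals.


Step 1: |z1| = sqrt(11^2 + 14^2) = sqrt(317)
Step 2: |z2| = sqrt(4^2 + 3^2) = sqrt(25)
Step 3: |z1*z2| = |z1|*|z2| = sqrt(317) * sqrt(25) = sqrt(317 * 25) = sqrt(7925)
Step 4: = 89.0225

89.0225


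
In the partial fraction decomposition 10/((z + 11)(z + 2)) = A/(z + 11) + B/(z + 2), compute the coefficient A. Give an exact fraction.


Step 1: Multiply both sides by (z + 11) and set z = -11
Step 2: A = 10 / (-11 + 2)
Step 3: A = 10 / (-9)
Step 4: A = -10/9

-10/9


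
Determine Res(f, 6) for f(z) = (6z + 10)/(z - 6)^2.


Step 1: Pole of order 2 at z = 6
Step 2: Res = lim d/dz [(z - 6)^2 * f(z)] as z -> 6
Step 3: (z - 6)^2 * f(z) = 6z + 10
Step 4: d/dz[6z + 10] = 6

6


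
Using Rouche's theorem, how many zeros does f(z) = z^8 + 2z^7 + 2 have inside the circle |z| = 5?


Step 1: On |z| = 5 the three terms have sizes |z^8| = 5^8 = 390625, |2z^7| = 2*5^7 = 156250, |2| = 2
Step 2: The dominant term is g(z) = z^8; let h(z) = 2z^7 + 2 so f = g + h
Step 3: On |z| = 5: |g| = 390625 and |h| <= 156250 + 2 = 156252
Step 4: Since 390625 > 156252, |h| < |g| on |z| = 5, so by Rouche f has the same number of zeros as g inside |z| < 5
Step 5: g(z) = z^8 has 8 zeros (all at the origin) inside |z| < 5. Answer = 8

8


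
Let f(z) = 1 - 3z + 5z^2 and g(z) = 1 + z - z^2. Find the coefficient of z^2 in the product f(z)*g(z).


Step 1: z^2 term in f*g comes from: (1)*(-z^2) + (-3z)*(z) + (5z^2)*(1)
Step 2: = -1 - 3 + 5
Step 3: = 1

1


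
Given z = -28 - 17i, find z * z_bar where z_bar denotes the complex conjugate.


Step 1: conj(z) = -28 + 17i
Step 2: z * conj(z) = (-28)^2 + (-17)^2
Step 3: = 784 + 289 = 1073

1073


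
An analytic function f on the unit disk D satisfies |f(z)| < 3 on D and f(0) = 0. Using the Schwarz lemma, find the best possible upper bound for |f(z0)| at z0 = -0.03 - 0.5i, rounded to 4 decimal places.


Step 1: g = f/3 maps D -> D with g(0) = 0, so by the Schwarz lemma |g(z)| <= |z|, i.e. |f(z)| <= 3|z|; this is sharp (f(z) = 3z).
Step 2: |z0|^2 = (-0.03)^2 + (-0.5)^2 = 0.2509
Step 3: |z0| = sqrt(0.2509) = 0.500899
Step 4: Best bound = 3 * |z0| = 3 * 0.500899 = 1.5027

1.5027
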